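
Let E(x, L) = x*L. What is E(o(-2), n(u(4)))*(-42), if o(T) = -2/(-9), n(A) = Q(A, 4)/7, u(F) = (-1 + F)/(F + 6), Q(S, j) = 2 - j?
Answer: 8/3 ≈ 2.6667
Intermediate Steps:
u(F) = (-1 + F)/(6 + F)
n(A) = -2/7 (n(A) = (2 - 1*4)/7 = (2 - 4)*(⅐) = -2*⅐ = -2/7)
o(T) = 2/9 (o(T) = -2*(-⅑) = 2/9)
E(x, L) = L*x
E(o(-2), n(u(4)))*(-42) = -2/7*2/9*(-42) = -4/63*(-42) = 8/3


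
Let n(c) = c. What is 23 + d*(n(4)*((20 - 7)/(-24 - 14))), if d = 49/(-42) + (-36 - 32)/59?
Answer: 88022/3363 ≈ 26.174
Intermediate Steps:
d = -821/354 (d = 49*(-1/42) - 68*1/59 = -7/6 - 68/59 = -821/354 ≈ -2.3192)
23 + d*(n(4)*((20 - 7)/(-24 - 14))) = 23 - 1642*(20 - 7)/(-24 - 14)/177 = 23 - 1642*13/(-38)/177 = 23 - 1642*13*(-1/38)/177 = 23 - 1642*(-13)/(177*38) = 23 - 821/354*(-26/19) = 23 + 10673/3363 = 88022/3363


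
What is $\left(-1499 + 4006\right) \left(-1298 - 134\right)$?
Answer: $-3590024$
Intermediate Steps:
$\left(-1499 + 4006\right) \left(-1298 - 134\right) = 2507 \left(-1432\right) = -3590024$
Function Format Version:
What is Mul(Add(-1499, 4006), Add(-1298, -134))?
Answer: -3590024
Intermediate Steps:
Mul(Add(-1499, 4006), Add(-1298, -134)) = Mul(2507, -1432) = -3590024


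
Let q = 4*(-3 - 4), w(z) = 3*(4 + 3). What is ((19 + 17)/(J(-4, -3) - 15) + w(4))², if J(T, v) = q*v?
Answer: 245025/529 ≈ 463.19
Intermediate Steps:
w(z) = 21 (w(z) = 3*7 = 21)
q = -28 (q = 4*(-7) = -28)
J(T, v) = -28*v
((19 + 17)/(J(-4, -3) - 15) + w(4))² = ((19 + 17)/(-28*(-3) - 15) + 21)² = (36/(84 - 15) + 21)² = (36/69 + 21)² = (36*(1/69) + 21)² = (12/23 + 21)² = (495/23)² = 245025/529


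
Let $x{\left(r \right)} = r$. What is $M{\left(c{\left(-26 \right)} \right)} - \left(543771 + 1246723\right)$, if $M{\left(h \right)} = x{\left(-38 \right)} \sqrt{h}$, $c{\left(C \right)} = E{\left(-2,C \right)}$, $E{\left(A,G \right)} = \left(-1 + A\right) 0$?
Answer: $-1790494$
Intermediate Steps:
$E{\left(A,G \right)} = 0$
$c{\left(C \right)} = 0$
$M{\left(h \right)} = - 38 \sqrt{h}$
$M{\left(c{\left(-26 \right)} \right)} - \left(543771 + 1246723\right) = - 38 \sqrt{0} - \left(543771 + 1246723\right) = \left(-38\right) 0 - 1790494 = 0 - 1790494 = -1790494$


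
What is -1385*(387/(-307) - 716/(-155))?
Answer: -44272079/9517 ≈ -4651.9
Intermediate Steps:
-1385*(387/(-307) - 716/(-155)) = -1385*(387*(-1/307) - 716*(-1/155)) = -1385*(-387/307 + 716/155) = -1385*159827/47585 = -44272079/9517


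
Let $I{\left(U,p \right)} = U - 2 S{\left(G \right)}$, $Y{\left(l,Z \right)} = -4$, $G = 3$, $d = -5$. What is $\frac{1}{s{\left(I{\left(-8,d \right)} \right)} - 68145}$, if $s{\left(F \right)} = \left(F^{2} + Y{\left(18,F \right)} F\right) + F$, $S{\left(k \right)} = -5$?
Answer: $- \frac{1}{68147} \approx -1.4674 \cdot 10^{-5}$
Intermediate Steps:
$I{\left(U,p \right)} = 10 + U$ ($I{\left(U,p \right)} = U - -10 = U + 10 = 10 + U$)
$s{\left(F \right)} = F^{2} - 3 F$ ($s{\left(F \right)} = \left(F^{2} - 4 F\right) + F = F^{2} - 3 F$)
$\frac{1}{s{\left(I{\left(-8,d \right)} \right)} - 68145} = \frac{1}{\left(10 - 8\right) \left(-3 + \left(10 - 8\right)\right) - 68145} = \frac{1}{2 \left(-3 + 2\right) - 68145} = \frac{1}{2 \left(-1\right) - 68145} = \frac{1}{-2 - 68145} = \frac{1}{-68147} = - \frac{1}{68147}$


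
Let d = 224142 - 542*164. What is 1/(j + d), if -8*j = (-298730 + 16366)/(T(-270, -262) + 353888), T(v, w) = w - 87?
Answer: 9686/1310071211 ≈ 7.3935e-6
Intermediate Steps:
T(v, w) = -87 + w
d = 135254 (d = 224142 - 88888 = 135254)
j = 967/9686 (j = -(-298730 + 16366)/(8*((-87 - 262) + 353888)) = -(-70591)/(2*(-349 + 353888)) = -(-70591)/(2*353539) = -⅛*(-3868/4843) = 967/9686 ≈ 0.099835)
1/(j + d) = 1/(967/9686 + 135254) = 1/(1310071211/9686) = 9686/1310071211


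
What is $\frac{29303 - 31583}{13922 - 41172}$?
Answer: $\frac{228}{2725} \approx 0.08367$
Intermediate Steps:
$\frac{29303 - 31583}{13922 - 41172} = - \frac{2280}{-27250} = \left(-2280\right) \left(- \frac{1}{27250}\right) = \frac{228}{2725}$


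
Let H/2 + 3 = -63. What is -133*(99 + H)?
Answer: 4389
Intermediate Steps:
H = -132 (H = -6 + 2*(-63) = -6 - 126 = -132)
-133*(99 + H) = -133*(99 - 132) = -133*(-33) = 4389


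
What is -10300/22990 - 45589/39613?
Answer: -145610501/91070287 ≈ -1.5989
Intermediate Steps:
-10300/22990 - 45589/39613 = -10300*1/22990 - 45589*1/39613 = -1030/2299 - 45589/39613 = -145610501/91070287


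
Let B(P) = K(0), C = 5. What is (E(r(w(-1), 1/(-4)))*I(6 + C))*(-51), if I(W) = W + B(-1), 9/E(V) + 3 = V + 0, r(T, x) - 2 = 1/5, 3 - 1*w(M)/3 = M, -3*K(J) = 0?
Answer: 25245/4 ≈ 6311.3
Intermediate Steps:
K(J) = 0 (K(J) = -⅓*0 = 0)
B(P) = 0
w(M) = 9 - 3*M
r(T, x) = 11/5 (r(T, x) = 2 + 1/5 = 2 + ⅕ = 11/5)
E(V) = 9/(-3 + V) (E(V) = 9/(-3 + (V + 0)) = 9/(-3 + V))
I(W) = W (I(W) = W + 0 = W)
(E(r(w(-1), 1/(-4)))*I(6 + C))*(-51) = ((9/(-3 + 11/5))*(6 + 5))*(-51) = ((9/(-⅘))*11)*(-51) = ((9*(-5/4))*11)*(-51) = -45/4*11*(-51) = -495/4*(-51) = 25245/4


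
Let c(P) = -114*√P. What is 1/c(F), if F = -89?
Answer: I*√89/10146 ≈ 0.00092982*I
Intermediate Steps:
1/c(F) = 1/(-114*I*√89) = I*√89/10146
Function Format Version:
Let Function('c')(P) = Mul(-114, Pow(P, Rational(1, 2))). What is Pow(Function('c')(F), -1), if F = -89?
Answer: Mul(Rational(1, 10146), I, Pow(89, Rational(1, 2))) ≈ Mul(0.00092982, I)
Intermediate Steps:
Pow(Function('c')(F), -1) = Pow(Mul(-114, Pow(-89, Rational(1, 2))), -1) = Pow(Mul(-114, Mul(I, Pow(89, Rational(1, 2)))), -1) = Pow(Mul(-114, I, Pow(89, Rational(1, 2))), -1) = Mul(Rational(1, 10146), I, Pow(89, Rational(1, 2)))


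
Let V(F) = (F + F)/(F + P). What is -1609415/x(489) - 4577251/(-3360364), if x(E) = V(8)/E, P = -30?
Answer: 1038957737070491/960104 ≈ 1.0821e+9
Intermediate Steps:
V(F) = 2*F/(-30 + F) (V(F) = (F + F)/(F - 30) = (2*F)/(-30 + F) = 2*F/(-30 + F))
x(E) = -8/(11*E) (x(E) = (2*8/(-30 + 8))/E = (2*8/(-22))/E = (2*8*(-1/22))/E = -8/(11*E))
-1609415/x(489) - 4577251/(-3360364) = -1609415/((-8/11/489)) - 4577251/(-3360364) = -1609415/((-8/11*1/489)) - 4577251*(-1/3360364) = -1609415/(-8/5379) + 653893/480052 = -1609415*(-5379/8) + 653893/480052 = 8657043285/8 + 653893/480052 = 1038957737070491/960104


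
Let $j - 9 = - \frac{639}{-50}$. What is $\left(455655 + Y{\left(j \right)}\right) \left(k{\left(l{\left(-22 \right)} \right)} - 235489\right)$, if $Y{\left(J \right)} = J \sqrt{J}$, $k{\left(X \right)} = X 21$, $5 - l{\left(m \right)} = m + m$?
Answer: $-106832871300 - \frac{421289451 \sqrt{2}}{25} \approx -1.0686 \cdot 10^{11}$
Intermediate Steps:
$l{\left(m \right)} = 5 - 2 m$ ($l{\left(m \right)} = 5 - \left(m + m\right) = 5 - 2 m$)
$k{\left(X \right)} = 21 X$
$j = \frac{1089}{50}$ ($j = 9 - \frac{639}{-50} = 9 - - \frac{639}{50} = 9 + \frac{639}{50} = \frac{1089}{50} \approx 21.78$)
$Y{\left(J \right)} = J^{\frac{3}{2}}$
$\left(455655 + Y{\left(j \right)}\right) \left(k{\left(l{\left(-22 \right)} \right)} - 235489\right) = \left(455655 + \left(\frac{1089}{50}\right)^{\frac{3}{2}}\right) \left(21 \left(5 - -44\right) - 235489\right) = \left(455655 + \frac{35937 \sqrt{2}}{500}\right) \left(21 \left(5 + 44\right) - 235489\right) = \left(455655 + \frac{35937 \sqrt{2}}{500}\right) \left(21 \cdot 49 - 235489\right) = \left(455655 + \frac{35937 \sqrt{2}}{500}\right) \left(1029 - 235489\right) = \left(455655 + \frac{35937 \sqrt{2}}{500}\right) \left(-234460\right) = -106832871300 - \frac{421289451 \sqrt{2}}{25}$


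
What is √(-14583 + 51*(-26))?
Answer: I*√15909 ≈ 126.13*I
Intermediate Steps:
√(-14583 + 51*(-26)) = √(-14583 - 1326) = √(-15909) = I*√15909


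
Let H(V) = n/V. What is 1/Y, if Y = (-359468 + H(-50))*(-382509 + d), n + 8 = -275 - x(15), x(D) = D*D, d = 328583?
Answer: 25/484603086996 ≈ 5.1589e-11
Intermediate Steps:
x(D) = D²
n = -508 (n = -8 + (-275 - 1*15²) = -8 + (-275 - 1*225) = -8 + (-275 - 225) = -8 - 500 = -508)
H(V) = -508/V
Y = 484603086996/25 (Y = (-359468 - 508/(-50))*(-382509 + 328583) = (-359468 - 508*(-1/50))*(-53926) = (-359468 + 254/25)*(-53926) = -8986446/25*(-53926) = 484603086996/25 ≈ 1.9384e+10)
1/Y = 1/(484603086996/25) = 25/484603086996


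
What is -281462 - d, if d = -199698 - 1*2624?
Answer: -79140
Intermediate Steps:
d = -202322 (d = -199698 - 2624 = -202322)
-281462 - d = -281462 - 1*(-202322) = -281462 + 202322 = -79140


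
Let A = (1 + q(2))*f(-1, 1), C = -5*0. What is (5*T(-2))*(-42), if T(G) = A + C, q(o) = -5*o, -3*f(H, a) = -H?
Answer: -630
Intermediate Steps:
f(H, a) = H/3 (f(H, a) = -(-1)*H/3 = H/3)
C = 0
A = 3 (A = (1 - 5*2)*((⅓)*(-1)) = (1 - 10)*(-⅓) = -9*(-⅓) = 3)
T(G) = 3 (T(G) = 3 + 0 = 3)
(5*T(-2))*(-42) = (5*3)*(-42) = 15*(-42) = -630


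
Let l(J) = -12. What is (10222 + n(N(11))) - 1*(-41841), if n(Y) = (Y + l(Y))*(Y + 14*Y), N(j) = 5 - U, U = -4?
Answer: 51658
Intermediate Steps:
N(j) = 9 (N(j) = 5 - 1*(-4) = 5 + 4 = 9)
n(Y) = 15*Y*(-12 + Y) (n(Y) = (Y - 12)*(Y + 14*Y) = (-12 + Y)*(15*Y) = 15*Y*(-12 + Y))
(10222 + n(N(11))) - 1*(-41841) = (10222 + 15*9*(-12 + 9)) - 1*(-41841) = (10222 + 15*9*(-3)) + 41841 = (10222 - 405) + 41841 = 9817 + 41841 = 51658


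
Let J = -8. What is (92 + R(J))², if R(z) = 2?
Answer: 8836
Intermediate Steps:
(92 + R(J))² = (92 + 2)² = 94² = 8836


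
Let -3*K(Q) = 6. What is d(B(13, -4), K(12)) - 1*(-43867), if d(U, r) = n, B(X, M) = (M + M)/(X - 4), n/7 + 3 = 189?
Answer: 45169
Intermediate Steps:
n = 1302 (n = -21 + 7*189 = -21 + 1323 = 1302)
B(X, M) = 2*M/(-4 + X) (B(X, M) = (2*M)/(-4 + X) = 2*M/(-4 + X))
K(Q) = -2 (K(Q) = -1/3*6 = -2)
d(U, r) = 1302
d(B(13, -4), K(12)) - 1*(-43867) = 1302 - 1*(-43867) = 1302 + 43867 = 45169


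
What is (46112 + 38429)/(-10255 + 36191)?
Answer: 84541/25936 ≈ 3.2596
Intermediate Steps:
(46112 + 38429)/(-10255 + 36191) = 84541/25936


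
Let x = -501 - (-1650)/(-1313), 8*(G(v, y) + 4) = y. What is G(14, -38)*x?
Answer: 23081205/5252 ≈ 4394.7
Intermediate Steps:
G(v, y) = -4 + y/8
x = -659463/1313 (x = -501 - (-1650)*(-1)/1313 = -501 - 1*1650/1313 = -501 - 1650/1313 = -659463/1313 ≈ -502.26)
G(14, -38)*x = (-4 + (⅛)*(-38))*(-659463/1313) = (-4 - 19/4)*(-659463/1313) = -35/4*(-659463/1313) = 23081205/5252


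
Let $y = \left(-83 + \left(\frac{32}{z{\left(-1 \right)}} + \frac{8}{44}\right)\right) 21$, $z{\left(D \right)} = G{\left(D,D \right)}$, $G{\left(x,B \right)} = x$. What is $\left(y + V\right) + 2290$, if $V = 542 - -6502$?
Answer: $\frac{76151}{11} \approx 6922.8$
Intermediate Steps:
$z{\left(D \right)} = D$
$V = 7044$ ($V = 542 + 6502 = 7044$)
$y = - \frac{26523}{11}$ ($y = \left(-83 + \left(\frac{32}{-1} + \frac{8}{44}\right)\right) 21 = \left(-83 + \left(32 \left(-1\right) + 8 \cdot \frac{1}{44}\right)\right) 21 = \left(-83 + \left(-32 + \frac{2}{11}\right)\right) 21 = \left(-83 - \frac{350}{11}\right) 21 = \left(- \frac{1263}{11}\right) 21 = - \frac{26523}{11} \approx -2411.2$)
$\left(y + V\right) + 2290 = \left(- \frac{26523}{11} + 7044\right) + 2290 = \frac{50961}{11} + 2290 = \frac{76151}{11}$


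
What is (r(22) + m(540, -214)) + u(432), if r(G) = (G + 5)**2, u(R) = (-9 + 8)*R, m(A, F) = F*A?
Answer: -115263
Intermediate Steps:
m(A, F) = A*F
u(R) = -R
r(G) = (5 + G)**2
(r(22) + m(540, -214)) + u(432) = ((5 + 22)**2 + 540*(-214)) - 1*432 = (27**2 - 115560) - 432 = (729 - 115560) - 432 = -114831 - 432 = -115263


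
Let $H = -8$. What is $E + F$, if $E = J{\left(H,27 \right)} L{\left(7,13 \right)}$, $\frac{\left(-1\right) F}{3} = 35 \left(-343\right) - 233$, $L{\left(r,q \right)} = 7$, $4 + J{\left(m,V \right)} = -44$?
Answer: $36378$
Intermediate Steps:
$J{\left(m,V \right)} = -48$ ($J{\left(m,V \right)} = -4 - 44 = -48$)
$F = 36714$ ($F = - 3 \left(35 \left(-343\right) - 233\right) = - 3 \left(-12005 - 233\right) = \left(-3\right) \left(-12238\right) = 36714$)
$E = -336$ ($E = \left(-48\right) 7 = -336$)
$E + F = -336 + 36714 = 36378$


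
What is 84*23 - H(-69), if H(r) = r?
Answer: 2001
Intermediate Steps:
84*23 - H(-69) = 84*23 - 1*(-69) = 1932 + 69 = 2001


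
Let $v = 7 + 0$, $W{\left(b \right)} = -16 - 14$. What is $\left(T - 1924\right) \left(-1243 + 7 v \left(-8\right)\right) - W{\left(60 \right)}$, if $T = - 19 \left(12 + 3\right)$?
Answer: $3611745$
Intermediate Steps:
$T = -285$ ($T = \left(-19\right) 15 = -285$)
$W{\left(b \right)} = -30$
$v = 7$
$\left(T - 1924\right) \left(-1243 + 7 v \left(-8\right)\right) - W{\left(60 \right)} = \left(-285 - 1924\right) \left(-1243 + 7 \cdot 7 \left(-8\right)\right) - -30 = - 2209 \left(-1243 + 49 \left(-8\right)\right) + 30 = - 2209 \left(-1243 - 392\right) + 30 = \left(-2209\right) \left(-1635\right) + 30 = 3611715 + 30 = 3611745$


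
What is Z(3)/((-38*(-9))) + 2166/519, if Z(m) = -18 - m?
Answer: 81097/19722 ≈ 4.1120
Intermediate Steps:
Z(3)/((-38*(-9))) + 2166/519 = (-18 - 1*3)/((-38*(-9))) + 2166/519 = (-18 - 3)/342 + 2166*(1/519) = -21*1/342 + 722/173 = -7/114 + 722/173 = 81097/19722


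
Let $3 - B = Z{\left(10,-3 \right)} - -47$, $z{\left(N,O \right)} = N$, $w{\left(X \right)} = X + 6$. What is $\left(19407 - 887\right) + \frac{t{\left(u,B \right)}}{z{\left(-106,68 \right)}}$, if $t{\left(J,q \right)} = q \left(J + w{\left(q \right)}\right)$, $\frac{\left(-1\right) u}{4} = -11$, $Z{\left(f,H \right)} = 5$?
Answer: $\frac{1963169}{106} \approx 18520.0$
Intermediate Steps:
$u = 44$ ($u = \left(-4\right) \left(-11\right) = 44$)
$w{\left(X \right)} = 6 + X$
$B = -49$ ($B = 3 - \left(5 - -47\right) = 3 - \left(5 + 47\right) = 3 - 52 = -49$)
$t{\left(J,q \right)} = q \left(6 + J + q\right)$ ($t{\left(J,q \right)} = q \left(J + \left(6 + q\right)\right) = q \left(6 + J + q\right)$)
$\left(19407 - 887\right) + \frac{t{\left(u,B \right)}}{z{\left(-106,68 \right)}} = \left(19407 - 887\right) + \frac{\left(-49\right) \left(6 + 44 - 49\right)}{-106} = 18520 + \left(-49\right) 1 \left(- \frac{1}{106}\right) = 18520 - - \frac{49}{106} = 18520 + \frac{49}{106} = \frac{1963169}{106}$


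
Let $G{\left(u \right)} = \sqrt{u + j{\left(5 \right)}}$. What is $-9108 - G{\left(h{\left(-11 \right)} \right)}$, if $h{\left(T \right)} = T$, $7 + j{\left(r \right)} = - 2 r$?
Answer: $-9108 - 2 i \sqrt{7} \approx -9108.0 - 5.2915 i$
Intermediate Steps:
$j{\left(r \right)} = -7 - 2 r$
$G{\left(u \right)} = \sqrt{-17 + u}$ ($G{\left(u \right)} = \sqrt{u - 17} = \sqrt{-17 + u}$)
$-9108 - G{\left(h{\left(-11 \right)} \right)} = -9108 - \sqrt{-17 - 11} = -9108 - \sqrt{-28} = -9108 - 2 i \sqrt{7}$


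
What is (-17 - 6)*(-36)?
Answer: 828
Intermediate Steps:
(-17 - 6)*(-36) = -23*(-36) = 828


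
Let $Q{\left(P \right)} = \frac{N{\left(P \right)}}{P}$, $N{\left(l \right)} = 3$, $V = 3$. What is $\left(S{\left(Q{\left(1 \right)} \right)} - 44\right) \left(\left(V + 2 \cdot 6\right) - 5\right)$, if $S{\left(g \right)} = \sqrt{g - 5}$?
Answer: $-440 + 10 i \sqrt{2} \approx -440.0 + 14.142 i$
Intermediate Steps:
$Q{\left(P \right)} = \frac{3}{P}$
$S{\left(g \right)} = \sqrt{-5 + g}$ ($S{\left(g \right)} = \sqrt{g - 5} = \sqrt{-5 + g}$)
$\left(S{\left(Q{\left(1 \right)} \right)} - 44\right) \left(\left(V + 2 \cdot 6\right) - 5\right) = \left(\sqrt{-5 + \frac{3}{1}} - 44\right) \left(\left(3 + 2 \cdot 6\right) - 5\right) = \left(\sqrt{-5 + 3 \cdot 1} - 44\right) \left(\left(3 + 12\right) - 5\right) = \left(\sqrt{-5 + 3} - 44\right) \left(15 - 5\right) = \left(\sqrt{-2} - 44\right) 10 = \left(i \sqrt{2} - 44\right) 10 = \left(-44 + i \sqrt{2}\right) 10 = -440 + 10 i \sqrt{2}$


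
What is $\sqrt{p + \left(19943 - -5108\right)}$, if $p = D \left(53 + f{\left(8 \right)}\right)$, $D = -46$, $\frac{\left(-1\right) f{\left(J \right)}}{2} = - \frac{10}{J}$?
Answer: $\sqrt{22498} \approx 149.99$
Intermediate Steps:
$f{\left(J \right)} = \frac{20}{J}$ ($f{\left(J \right)} = - 2 \left(- \frac{10}{J}\right) = \frac{20}{J}$)
$p = -2553$ ($p = - 46 \left(53 + \frac{20}{8}\right) = - 46 \left(53 + 20 \cdot \frac{1}{8}\right) = - 46 \left(53 + \frac{5}{2}\right) = \left(-46\right) \frac{111}{2} = -2553$)
$\sqrt{p + \left(19943 - -5108\right)} = \sqrt{-2553 + \left(19943 - -5108\right)} = \sqrt{-2553 + \left(19943 + 5108\right)} = \sqrt{-2553 + 25051} = \sqrt{22498}$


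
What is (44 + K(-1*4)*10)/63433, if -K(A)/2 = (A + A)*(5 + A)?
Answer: 204/63433 ≈ 0.0032160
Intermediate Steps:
K(A) = -4*A*(5 + A) (K(A) = -2*(A + A)*(5 + A) = -2*2*A*(5 + A) = -4*A*(5 + A))
(44 + K(-1*4)*10)/63433 = (44 - 4*(-1*4)*(5 - 1*4)*10)/63433 = (44 - 4*(-4)*(5 - 4)*10)*(1/63433) = (44 - 4*(-4)*1*10)*(1/63433) = (44 + 16*10)*(1/63433) = (44 + 160)*(1/63433) = 204*(1/63433) = 204/63433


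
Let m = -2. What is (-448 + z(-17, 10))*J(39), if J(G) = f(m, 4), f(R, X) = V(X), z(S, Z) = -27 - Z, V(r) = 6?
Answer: -2910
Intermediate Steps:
f(R, X) = 6
J(G) = 6
(-448 + z(-17, 10))*J(39) = (-448 + (-27 - 1*10))*6 = (-448 + (-27 - 10))*6 = (-448 - 37)*6 = -485*6 = -2910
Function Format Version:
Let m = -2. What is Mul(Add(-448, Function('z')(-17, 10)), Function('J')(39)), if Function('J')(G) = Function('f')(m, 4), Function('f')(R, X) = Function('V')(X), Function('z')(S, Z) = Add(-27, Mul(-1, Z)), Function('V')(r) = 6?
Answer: -2910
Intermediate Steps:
Function('f')(R, X) = 6
Function('J')(G) = 6
Mul(Add(-448, Function('z')(-17, 10)), Function('J')(39)) = Mul(Add(-448, Add(-27, Mul(-1, 10))), 6) = Mul(Add(-448, Add(-27, -10)), 6) = Mul(Add(-448, -37), 6) = Mul(-485, 6) = -2910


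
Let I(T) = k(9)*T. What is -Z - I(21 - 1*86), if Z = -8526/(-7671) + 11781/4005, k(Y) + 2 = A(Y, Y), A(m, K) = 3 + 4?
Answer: 365194322/1137865 ≈ 320.95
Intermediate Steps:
A(m, K) = 7
k(Y) = 5 (k(Y) = -2 + 7 = 5)
I(T) = 5*T
Z = 4611803/1137865 (Z = -8526*(-1/7671) + 11781*(1/4005) = 2842/2557 + 1309/445 = 4611803/1137865 ≈ 4.0530)
-Z - I(21 - 1*86) = -1*4611803/1137865 - 5*(21 - 1*86) = -4611803/1137865 - 5*(21 - 86) = -4611803/1137865 - 5*(-65) = -4611803/1137865 - 1*(-325) = -4611803/1137865 + 325 = 365194322/1137865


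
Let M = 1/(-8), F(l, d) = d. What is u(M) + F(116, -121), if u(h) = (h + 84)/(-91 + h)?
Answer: -88880/729 ≈ -121.92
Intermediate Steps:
M = -⅛ ≈ -0.12500
u(h) = (84 + h)/(-91 + h)
u(M) + F(116, -121) = (84 - ⅛)/(-91 - ⅛) - 121 = (671/8)/(-729/8) - 121 = -8/729*671/8 - 121 = -671/729 - 121 = -88880/729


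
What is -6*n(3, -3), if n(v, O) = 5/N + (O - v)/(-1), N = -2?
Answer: -21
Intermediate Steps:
n(v, O) = -5/2 + v - O (n(v, O) = 5/(-2) + (O - v)/(-1) = 5*(-½) + (O - v)*(-1) = -5/2 + (v - O) = -5/2 + v - O)
-6*n(3, -3) = -6*(-5/2 + 3 - 1*(-3)) = -6*(-5/2 + 3 + 3) = -6*7/2 = -21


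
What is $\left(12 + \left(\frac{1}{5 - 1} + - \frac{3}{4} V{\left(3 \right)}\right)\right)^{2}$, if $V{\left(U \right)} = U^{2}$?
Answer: $\frac{121}{4} \approx 30.25$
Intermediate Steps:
$\left(12 + \left(\frac{1}{5 - 1} + - \frac{3}{4} V{\left(3 \right)}\right)\right)^{2} = \left(12 + \left(\frac{1}{5 - 1} + - \frac{3}{4} \cdot 3^{2}\right)\right)^{2} = \left(12 + \left(\frac{1}{4} + \left(-3\right) \frac{1}{4} \cdot 9\right)\right)^{2} = \left(12 + \left(\frac{1}{4} - \frac{27}{4}\right)\right)^{2} = \left(12 - \frac{13}{2}\right)^{2} = \left(\frac{11}{2}\right)^{2} = \frac{121}{4}$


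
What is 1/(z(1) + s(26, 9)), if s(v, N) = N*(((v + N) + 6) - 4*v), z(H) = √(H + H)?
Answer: -567/321487 - √2/321487 ≈ -0.0017681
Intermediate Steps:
z(H) = √2*√H (z(H) = √(2*H) = √2*√H)
s(v, N) = N*(6 + N - 3*v) (s(v, N) = N*(((N + v) + 6) - 4*v) = N*((6 + N + v) - 4*v) = N*(6 + N - 3*v))
1/(z(1) + s(26, 9)) = 1/(√2*√1 + 9*(6 + 9 - 3*26)) = 1/(√2*1 + 9*(6 + 9 - 78)) = 1/(√2 + 9*(-63)) = 1/(√2 - 567) = 1/(-567 + √2)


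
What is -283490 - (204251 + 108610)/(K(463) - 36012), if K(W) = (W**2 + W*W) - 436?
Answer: -111210604961/392290 ≈ -2.8349e+5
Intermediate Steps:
K(W) = -436 + 2*W**2 (K(W) = (W**2 + W**2) - 436 = 2*W**2 - 436 = -436 + 2*W**2)
-283490 - (204251 + 108610)/(K(463) - 36012) = -283490 - (204251 + 108610)/((-436 + 2*463**2) - 36012) = -283490 - 312861/((-436 + 2*214369) - 36012) = -283490 - 312861/((-436 + 428738) - 36012) = -283490 - 312861/(428302 - 36012) = -283490 - 312861/392290 = -111210604961/392290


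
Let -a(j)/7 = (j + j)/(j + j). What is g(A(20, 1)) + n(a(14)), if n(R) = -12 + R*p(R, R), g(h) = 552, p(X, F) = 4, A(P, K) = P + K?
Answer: 512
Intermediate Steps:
A(P, K) = K + P
a(j) = -7 (a(j) = -7*(j + j)/(j + j) = -7*2*j/(2*j) = -7*2*j*1/(2*j) = -7*1 = -7)
n(R) = -12 + 4*R (n(R) = -12 + R*4 = -12 + 4*R)
g(A(20, 1)) + n(a(14)) = 552 + (-12 + 4*(-7)) = 552 + (-12 - 28) = 552 - 40 = 512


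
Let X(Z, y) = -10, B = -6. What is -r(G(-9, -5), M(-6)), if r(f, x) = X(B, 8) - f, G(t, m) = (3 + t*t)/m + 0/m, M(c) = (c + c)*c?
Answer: -34/5 ≈ -6.8000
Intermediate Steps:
M(c) = 2*c² (M(c) = (2*c)*c = 2*c²)
G(t, m) = (3 + t²)/m (G(t, m) = (3 + t²)/m + 0 = (3 + t²)/m)
r(f, x) = -10 - f
-r(G(-9, -5), M(-6)) = -(-10 - (3 + (-9)²)/(-5)) = -(-10 - (-1)*(3 + 81)/5) = -(-10 - (-1)*84/5) = -(-10 - 1*(-84/5)) = -(-10 + 84/5) = -1*34/5 = -34/5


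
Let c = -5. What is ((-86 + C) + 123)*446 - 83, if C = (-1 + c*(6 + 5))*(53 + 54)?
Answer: -2656013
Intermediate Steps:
C = -5992 (C = (-1 - 5*(6 + 5))*(53 + 54) = (-1 - 5*11)*107 = (-1 - 55)*107 = -56*107 = -5992)
((-86 + C) + 123)*446 - 83 = ((-86 - 5992) + 123)*446 - 83 = (-6078 + 123)*446 - 83 = -5955*446 - 83 = -2655930 - 83 = -2656013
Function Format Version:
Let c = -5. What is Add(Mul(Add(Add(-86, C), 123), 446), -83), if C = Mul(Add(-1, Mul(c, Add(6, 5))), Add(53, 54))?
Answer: -2656013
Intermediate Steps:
C = -5992 (C = Mul(Add(-1, Mul(-5, Add(6, 5))), Add(53, 54)) = Mul(Add(-1, Mul(-5, 11)), 107) = Mul(Add(-1, -55), 107) = Mul(-56, 107) = -5992)
Add(Mul(Add(Add(-86, C), 123), 446), -83) = Add(Mul(Add(Add(-86, -5992), 123), 446), -83) = Add(Mul(Add(-6078, 123), 446), -83) = Add(Mul(-5955, 446), -83) = Add(-2655930, -83) = -2656013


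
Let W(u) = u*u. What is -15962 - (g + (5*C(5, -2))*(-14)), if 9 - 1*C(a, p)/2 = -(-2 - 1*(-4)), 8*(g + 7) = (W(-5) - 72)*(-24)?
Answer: -14556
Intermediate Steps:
W(u) = u²
g = 134 (g = -7 + (((-5)² - 72)*(-24))/8 = -7 + ((25 - 72)*(-24))/8 = -7 + (-47*(-24))/8 = -7 + (⅛)*1128 = -7 + 141 = 134)
C(a, p) = 22 (C(a, p) = 18 - (-2)*(-2 - 1*(-4)) = 18 - (-2)*(-2 + 4) = 18 - (-2)*2 = 18 - 2*(-2) = 18 + 4 = 22)
-15962 - (g + (5*C(5, -2))*(-14)) = -15962 - (134 + (5*22)*(-14)) = -15962 - (134 + 110*(-14)) = -15962 - (134 - 1540) = -15962 - 1*(-1406) = -15962 + 1406 = -14556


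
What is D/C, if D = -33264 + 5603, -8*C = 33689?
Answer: 221288/33689 ≈ 6.5686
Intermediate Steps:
C = -33689/8 (C = -⅛*33689 = -33689/8 ≈ -4211.1)
D = -27661
D/C = -27661/(-33689/8) = -27661*(-8/33689) = 221288/33689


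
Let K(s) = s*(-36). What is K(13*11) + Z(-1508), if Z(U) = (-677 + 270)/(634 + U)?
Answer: -4498945/874 ≈ -5147.5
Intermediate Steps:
K(s) = -36*s
Z(U) = -407/(634 + U)
K(13*11) + Z(-1508) = -468*11 - 407/(634 - 1508) = -36*143 - 407/(-874) = -5148 - 407*(-1/874) = -5148 + 407/874 = -4498945/874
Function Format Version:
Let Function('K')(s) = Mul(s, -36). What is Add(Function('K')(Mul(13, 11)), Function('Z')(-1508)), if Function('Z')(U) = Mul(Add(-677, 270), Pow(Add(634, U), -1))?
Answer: Rational(-4498945, 874) ≈ -5147.5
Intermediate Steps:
Function('K')(s) = Mul(-36, s)
Function('Z')(U) = Mul(-407, Pow(Add(634, U), -1))
Add(Function('K')(Mul(13, 11)), Function('Z')(-1508)) = Add(Mul(-36, Mul(13, 11)), Mul(-407, Pow(Add(634, -1508), -1))) = Add(Mul(-36, 143), Mul(-407, Pow(-874, -1))) = Add(-5148, Mul(-407, Rational(-1, 874))) = Add(-5148, Rational(407, 874)) = Rational(-4498945, 874)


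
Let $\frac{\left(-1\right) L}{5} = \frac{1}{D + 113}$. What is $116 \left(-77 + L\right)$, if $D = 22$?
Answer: $- \frac{241280}{27} \approx -8936.3$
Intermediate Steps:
$L = - \frac{1}{27}$ ($L = - \frac{5}{22 + 113} = - \frac{5}{135} = \left(-5\right) \frac{1}{135} = - \frac{1}{27} \approx -0.037037$)
$116 \left(-77 + L\right) = 116 \left(-77 - \frac{1}{27}\right) = 116 \left(- \frac{2080}{27}\right) = - \frac{241280}{27}$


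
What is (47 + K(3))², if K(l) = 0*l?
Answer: 2209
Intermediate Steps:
K(l) = 0
(47 + K(3))² = (47 + 0)² = 47² = 2209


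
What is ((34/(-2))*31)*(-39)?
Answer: 20553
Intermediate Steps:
((34/(-2))*31)*(-39) = ((34*(-½))*31)*(-39) = -17*31*(-39) = -527*(-39) = 20553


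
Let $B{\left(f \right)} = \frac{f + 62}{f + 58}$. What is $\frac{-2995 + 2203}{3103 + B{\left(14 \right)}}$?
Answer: $- \frac{14256}{55873} \approx -0.25515$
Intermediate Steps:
$B{\left(f \right)} = \frac{62 + f}{58 + f}$
$\frac{-2995 + 2203}{3103 + B{\left(14 \right)}} = \frac{-2995 + 2203}{3103 + \frac{62 + 14}{58 + 14}} = - \frac{792}{3103 + \frac{1}{72} \cdot 76} = - \frac{792}{3103 + \frac{19}{18}} = - \frac{792}{\frac{55873}{18}} = \left(-792\right) \frac{18}{55873} = - \frac{14256}{55873}$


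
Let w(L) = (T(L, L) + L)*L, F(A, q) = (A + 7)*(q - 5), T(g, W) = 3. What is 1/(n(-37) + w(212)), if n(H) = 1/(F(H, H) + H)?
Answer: 1223/55744341 ≈ 2.1939e-5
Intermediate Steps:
F(A, q) = (-5 + q)*(7 + A) (F(A, q) = (7 + A)*(-5 + q) = (-5 + q)*(7 + A))
n(H) = 1/(-35 + H² + 3*H) (n(H) = 1/((-35 - 5*H + 7*H + H*H) + H) = 1/((-35 - 5*H + 7*H + H²) + H) = 1/((-35 + H² + 2*H) + H) = 1/(-35 + H² + 3*H))
w(L) = L*(3 + L) (w(L) = (3 + L)*L = L*(3 + L))
1/(n(-37) + w(212)) = 1/(1/(-35 + (-37)² + 3*(-37)) + 212*(3 + 212)) = 1/(1/(-35 + 1369 - 111) + 212*215) = 1/(1/1223 + 45580) = 1/(55744341/1223) = 1223/55744341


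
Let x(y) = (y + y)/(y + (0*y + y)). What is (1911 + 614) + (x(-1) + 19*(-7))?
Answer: 2393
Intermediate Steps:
x(y) = 1 (x(y) = (2*y)/(y + (0 + y)) = (2*y)/(y + y) = (2*y)/((2*y)) = (2*y)*(1/(2*y)) = 1)
(1911 + 614) + (x(-1) + 19*(-7)) = (1911 + 614) + (1 + 19*(-7)) = 2525 + (1 - 133) = 2525 - 132 = 2393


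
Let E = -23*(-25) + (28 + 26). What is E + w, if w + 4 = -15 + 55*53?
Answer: 3525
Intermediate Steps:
E = 629 (E = 575 + 54 = 629)
w = 2896 (w = -4 + (-15 + 55*53) = -4 + (-15 + 2915) = -4 + 2900 = 2896)
E + w = 629 + 2896 = 3525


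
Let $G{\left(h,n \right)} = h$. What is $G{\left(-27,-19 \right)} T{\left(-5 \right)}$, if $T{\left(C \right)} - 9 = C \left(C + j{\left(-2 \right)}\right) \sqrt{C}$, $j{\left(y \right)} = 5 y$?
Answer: $-243 - 2025 i \sqrt{5} \approx -243.0 - 4528.0 i$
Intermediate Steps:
$T{\left(C \right)} = 9 + C^{\frac{3}{2}} \left(-10 + C\right)$ ($T{\left(C \right)} = 9 + C \left(C + 5 \left(-2\right)\right) \sqrt{C} = 9 + C \left(C - 10\right) \sqrt{C} = 9 + C \left(-10 + C\right) \sqrt{C} = 9 + C^{\frac{3}{2}} \left(-10 + C\right)$)
$G{\left(-27,-19 \right)} T{\left(-5 \right)} = - 27 \left(9 + \left(-5\right)^{\frac{5}{2}} - 10 \left(-5\right)^{\frac{3}{2}}\right) = - 27 \left(9 + 25 i \sqrt{5} - 10 \left(- 5 i \sqrt{5}\right)\right) = - 27 \left(9 + 25 i \sqrt{5} + 50 i \sqrt{5}\right) = - 27 \left(9 + 75 i \sqrt{5}\right) = -243 - 2025 i \sqrt{5}$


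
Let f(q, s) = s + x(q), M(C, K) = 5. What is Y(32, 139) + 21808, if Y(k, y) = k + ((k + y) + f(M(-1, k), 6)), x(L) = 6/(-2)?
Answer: 22014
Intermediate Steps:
x(L) = -3 (x(L) = 6*(-½) = -3)
f(q, s) = -3 + s (f(q, s) = s - 3 = -3 + s)
Y(k, y) = 3 + y + 2*k (Y(k, y) = k + ((k + y) + (-3 + 6)) = k + ((k + y) + 3) = k + (3 + k + y) = 3 + y + 2*k)
Y(32, 139) + 21808 = (3 + 139 + 2*32) + 21808 = (3 + 139 + 64) + 21808 = 206 + 21808 = 22014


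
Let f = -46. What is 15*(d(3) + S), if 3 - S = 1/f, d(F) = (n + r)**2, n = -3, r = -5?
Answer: 46245/46 ≈ 1005.3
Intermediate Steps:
d(F) = 64 (d(F) = (-3 - 5)**2 = (-8)**2 = 64)
S = 139/46 (S = 3 - 1/(-46) = 3 - 1*(-1/46) = 3 + 1/46 = 139/46 ≈ 3.0217)
15*(d(3) + S) = 15*(64 + 139/46) = 15*(3083/46) = 46245/46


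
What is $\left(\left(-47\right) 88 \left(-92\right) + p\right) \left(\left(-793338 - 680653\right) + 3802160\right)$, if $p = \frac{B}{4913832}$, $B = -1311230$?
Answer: $\frac{2176571126224404713}{2456916} \approx 8.859 \cdot 10^{11}$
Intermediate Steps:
$p = - \frac{655615}{2456916}$ ($p = - \frac{1311230}{4913832} = \left(-1311230\right) \frac{1}{4913832} = - \frac{655615}{2456916} \approx -0.26684$)
$\left(\left(-47\right) 88 \left(-92\right) + p\right) \left(\left(-793338 - 680653\right) + 3802160\right) = \left(\left(-47\right) 88 \left(-92\right) - \frac{655615}{2456916}\right) \left(\left(-793338 - 680653\right) + 3802160\right) = \left(\left(-4136\right) \left(-92\right) - \frac{655615}{2456916}\right) \left(-1473991 + 3802160\right) = \left(380512 - \frac{655615}{2456916}\right) 2328169 = \frac{934885365377}{2456916} \cdot 2328169 = \frac{2176571126224404713}{2456916}$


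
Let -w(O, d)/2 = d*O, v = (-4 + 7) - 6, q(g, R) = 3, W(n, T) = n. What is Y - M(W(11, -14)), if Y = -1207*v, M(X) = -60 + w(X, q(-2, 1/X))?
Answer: 3747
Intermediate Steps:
v = -3 (v = 3 - 6 = -3)
w(O, d) = -2*O*d (w(O, d) = -2*d*O = -2*O*d)
M(X) = -60 - 6*X (M(X) = -60 - 2*X*3 = -60 - 6*X)
Y = 3621 (Y = -1207*(-3) = 3621)
Y - M(W(11, -14)) = 3621 - (-60 - 6*11) = 3621 - (-60 - 66) = 3621 - 1*(-126) = 3621 + 126 = 3747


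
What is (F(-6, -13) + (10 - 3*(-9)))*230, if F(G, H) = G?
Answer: 7130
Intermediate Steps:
(F(-6, -13) + (10 - 3*(-9)))*230 = (-6 + (10 - 3*(-9)))*230 = (-6 + (10 + 27))*230 = (-6 + 37)*230 = 31*230 = 7130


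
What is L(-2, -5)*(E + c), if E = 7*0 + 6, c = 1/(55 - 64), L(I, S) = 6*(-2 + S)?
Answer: -742/3 ≈ -247.33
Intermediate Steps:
L(I, S) = -12 + 6*S
c = -⅑ (c = 1/(-9) = -⅑ ≈ -0.11111)
E = 6 (E = 0 + 6 = 6)
L(-2, -5)*(E + c) = (-12 + 6*(-5))*(6 - ⅑) = (-12 - 30)*(53/9) = -42*53/9 = -742/3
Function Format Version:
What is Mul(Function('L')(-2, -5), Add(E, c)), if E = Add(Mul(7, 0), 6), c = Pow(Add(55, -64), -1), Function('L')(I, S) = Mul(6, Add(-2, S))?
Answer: Rational(-742, 3) ≈ -247.33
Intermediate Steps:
Function('L')(I, S) = Add(-12, Mul(6, S))
c = Rational(-1, 9) (c = Pow(-9, -1) = Rational(-1, 9) ≈ -0.11111)
E = 6 (E = Add(0, 6) = 6)
Mul(Function('L')(-2, -5), Add(E, c)) = Mul(Add(-12, Mul(6, -5)), Add(6, Rational(-1, 9))) = Mul(Add(-12, -30), Rational(53, 9)) = Mul(-42, Rational(53, 9)) = Rational(-742, 3)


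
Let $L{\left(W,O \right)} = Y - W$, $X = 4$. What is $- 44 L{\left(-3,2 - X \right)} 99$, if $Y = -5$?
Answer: $8712$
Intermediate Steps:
$L{\left(W,O \right)} = -5 - W$
$- 44 L{\left(-3,2 - X \right)} 99 = - 44 \left(-5 - -3\right) 99 = - 44 \left(-5 + 3\right) 99 = \left(-44\right) \left(-2\right) 99 = 88 \cdot 99 = 8712$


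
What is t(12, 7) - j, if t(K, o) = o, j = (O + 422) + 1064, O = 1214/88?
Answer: -65683/44 ≈ -1492.8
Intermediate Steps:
O = 607/44 (O = 1214*(1/88) = 607/44 ≈ 13.795)
j = 65991/44 (j = (607/44 + 422) + 1064 = 19175/44 + 1064 = 65991/44 ≈ 1499.8)
t(12, 7) - j = 7 - 1*65991/44 = 7 - 65991/44 = -65683/44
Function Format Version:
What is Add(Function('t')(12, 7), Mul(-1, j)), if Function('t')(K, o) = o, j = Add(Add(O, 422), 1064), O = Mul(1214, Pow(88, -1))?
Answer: Rational(-65683, 44) ≈ -1492.8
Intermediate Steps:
O = Rational(607, 44) (O = Mul(1214, Rational(1, 88)) = Rational(607, 44) ≈ 13.795)
j = Rational(65991, 44) (j = Add(Add(Rational(607, 44), 422), 1064) = Add(Rational(19175, 44), 1064) = Rational(65991, 44) ≈ 1499.8)
Add(Function('t')(12, 7), Mul(-1, j)) = Add(7, Mul(-1, Rational(65991, 44))) = Add(7, Rational(-65991, 44)) = Rational(-65683, 44)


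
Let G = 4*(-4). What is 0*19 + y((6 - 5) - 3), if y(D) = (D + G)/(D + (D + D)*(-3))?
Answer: -9/5 ≈ -1.8000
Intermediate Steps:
G = -16
y(D) = -(-16 + D)/(5*D) (y(D) = (D - 16)/(D + (D + D)*(-3)) = (-16 + D)/(D + (2*D)*(-3)) = (-16 + D)/(D - 6*D) = (-16 + D)/((-5*D)) = (-16 + D)*(-1/(5*D)) = -(-16 + D)/(5*D))
0*19 + y((6 - 5) - 3) = 0*19 + (16 - ((6 - 5) - 3))/(5*((6 - 5) - 3)) = 0 + (16 - (1 - 3))/(5*(1 - 3)) = 0 + (⅕)*(16 - 1*(-2))/(-2) = 0 + (⅕)*(-½)*(16 + 2) = 0 + (⅕)*(-½)*18 = 0 - 9/5 = -9/5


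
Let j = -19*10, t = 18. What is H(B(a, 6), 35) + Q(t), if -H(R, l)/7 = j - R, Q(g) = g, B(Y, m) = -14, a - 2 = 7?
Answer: 1250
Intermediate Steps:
a = 9 (a = 2 + 7 = 9)
j = -190
H(R, l) = 1330 + 7*R (H(R, l) = -7*(-190 - R) = 1330 + 7*R)
H(B(a, 6), 35) + Q(t) = (1330 + 7*(-14)) + 18 = (1330 - 98) + 18 = 1232 + 18 = 1250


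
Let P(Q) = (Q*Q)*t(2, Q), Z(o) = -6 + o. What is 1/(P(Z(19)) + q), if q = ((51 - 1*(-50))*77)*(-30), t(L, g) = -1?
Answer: -1/233479 ≈ -4.2830e-6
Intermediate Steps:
q = -233310 (q = ((51 + 50)*77)*(-30) = (101*77)*(-30) = 7777*(-30) = -233310)
P(Q) = -Q² (P(Q) = (Q*Q)*(-1) = Q²*(-1) = -Q²)
1/(P(Z(19)) + q) = 1/(-(-6 + 19)² - 233310) = 1/(-1*13² - 233310) = 1/(-1*169 - 233310) = 1/(-169 - 233310) = 1/(-233479) = -1/233479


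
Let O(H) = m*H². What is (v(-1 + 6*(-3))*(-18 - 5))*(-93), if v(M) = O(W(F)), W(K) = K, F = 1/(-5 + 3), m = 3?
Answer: 6417/4 ≈ 1604.3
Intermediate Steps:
F = -½ (F = 1/(-2) = -½ ≈ -0.50000)
O(H) = 3*H²
v(M) = ¾ (v(M) = 3*(-½)² = 3*(¼) = ¾)
(v(-1 + 6*(-3))*(-18 - 5))*(-93) = (3*(-18 - 5)/4)*(-93) = ((¾)*(-23))*(-93) = -69/4*(-93) = 6417/4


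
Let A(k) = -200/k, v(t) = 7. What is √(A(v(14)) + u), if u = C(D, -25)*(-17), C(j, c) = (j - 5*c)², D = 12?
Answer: I*√15635977/7 ≈ 564.89*I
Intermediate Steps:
u = -319073 (u = (-1*12 + 5*(-25))²*(-17) = (-12 - 125)²*(-17) = (-137)²*(-17) = 18769*(-17) = -319073)
√(A(v(14)) + u) = √(-200/7 - 319073) = √(-2233711/7) = I*√15635977/7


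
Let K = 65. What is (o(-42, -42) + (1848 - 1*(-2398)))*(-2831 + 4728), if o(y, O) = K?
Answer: 8177967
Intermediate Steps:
o(y, O) = 65
(o(-42, -42) + (1848 - 1*(-2398)))*(-2831 + 4728) = (65 + (1848 - 1*(-2398)))*(-2831 + 4728) = (65 + (1848 + 2398))*1897 = (65 + 4246)*1897 = 4311*1897 = 8177967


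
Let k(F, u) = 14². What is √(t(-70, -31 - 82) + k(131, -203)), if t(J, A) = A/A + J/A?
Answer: √2523403/113 ≈ 14.058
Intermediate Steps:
t(J, A) = 1 + J/A
k(F, u) = 196
√(t(-70, -31 - 82) + k(131, -203)) = √(((-31 - 82) - 70)/(-31 - 82) + 196) = √((-113 - 70)/(-113) + 196) = √(-1/113*(-183) + 196) = √(183/113 + 196) = √(22331/113) = √2523403/113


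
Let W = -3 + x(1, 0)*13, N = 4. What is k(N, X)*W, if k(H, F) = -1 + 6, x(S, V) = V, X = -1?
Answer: -15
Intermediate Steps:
k(H, F) = 5
W = -3 (W = -3 + 0*13 = -3 + 0 = -3)
k(N, X)*W = 5*(-3) = -15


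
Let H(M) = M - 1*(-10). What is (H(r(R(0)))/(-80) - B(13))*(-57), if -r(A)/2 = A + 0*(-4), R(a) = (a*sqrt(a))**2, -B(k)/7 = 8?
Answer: -25479/8 ≈ -3184.9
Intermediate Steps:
B(k) = -56 (B(k) = -7*8 = -56)
R(a) = a**3 (R(a) = (a**(3/2))**2 = a**3)
r(A) = -2*A (r(A) = -2*(A + 0*(-4)) = -2*(A + 0) = -2*A)
H(M) = 10 + M (H(M) = M + 10 = 10 + M)
(H(r(R(0)))/(-80) - B(13))*(-57) = ((10 - 2*0**3)/(-80) - 1*(-56))*(-57) = ((10 - 2*0)*(-1/80) + 56)*(-57) = ((10 + 0)*(-1/80) + 56)*(-57) = (10*(-1/80) + 56)*(-57) = (-1/8 + 56)*(-57) = (447/8)*(-57) = -25479/8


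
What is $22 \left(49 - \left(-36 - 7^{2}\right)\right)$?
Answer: $2948$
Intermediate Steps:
$22 \left(49 - \left(-36 - 7^{2}\right)\right) = 22 \left(49 + \left(49 + 36\right)\right) = 22 \left(49 + 85\right) = 22 \cdot 134 = 2948$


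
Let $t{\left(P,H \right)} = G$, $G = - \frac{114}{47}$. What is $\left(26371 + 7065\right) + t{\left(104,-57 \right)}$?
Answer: $\frac{1571378}{47} \approx 33434.0$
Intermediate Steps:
$G = - \frac{114}{47}$ ($G = \left(-114\right) \frac{1}{47} = - \frac{114}{47} \approx -2.4255$)
$t{\left(P,H \right)} = - \frac{114}{47}$
$\left(26371 + 7065\right) + t{\left(104,-57 \right)} = \left(26371 + 7065\right) - \frac{114}{47} = 33436 - \frac{114}{47} = \frac{1571378}{47}$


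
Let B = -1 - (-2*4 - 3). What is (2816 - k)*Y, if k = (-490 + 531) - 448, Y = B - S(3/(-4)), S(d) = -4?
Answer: 45122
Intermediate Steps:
B = 10 (B = -1 - (-8 - 3) = -1 - 1*(-11) = -1 + 11 = 10)
Y = 14 (Y = 10 - 1*(-4) = 10 + 4 = 14)
k = -407 (k = 41 - 448 = -407)
(2816 - k)*Y = (2816 - 1*(-407))*14 = (2816 + 407)*14 = 3223*14 = 45122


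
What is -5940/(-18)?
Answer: 330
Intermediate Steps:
-5940/(-18) = -5940*(-1)/18 = -270*(-11/9) = 330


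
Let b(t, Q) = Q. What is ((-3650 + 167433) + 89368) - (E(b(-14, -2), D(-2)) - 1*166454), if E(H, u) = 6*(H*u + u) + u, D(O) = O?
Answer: 419595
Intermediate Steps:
E(H, u) = 7*u + 6*H*u (E(H, u) = 6*(u + H*u) + u = (6*u + 6*H*u) + u = 7*u + 6*H*u)
((-3650 + 167433) + 89368) - (E(b(-14, -2), D(-2)) - 1*166454) = ((-3650 + 167433) + 89368) - (-2*(7 + 6*(-2)) - 1*166454) = (163783 + 89368) - (-2*(7 - 12) - 166454) = 253151 - (-2*(-5) - 166454) = 253151 - (10 - 166454) = 253151 - 1*(-166444) = 253151 + 166444 = 419595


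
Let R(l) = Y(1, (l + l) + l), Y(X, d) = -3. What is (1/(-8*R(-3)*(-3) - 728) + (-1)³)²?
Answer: 641601/640000 ≈ 1.0025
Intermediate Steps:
R(l) = -3
(1/(-8*R(-3)*(-3) - 728) + (-1)³)² = (1/(-8*(-3)*(-3) - 728) + (-1)³)² = (1/(24*(-3) - 728) - 1)² = (1/(-72 - 728) - 1)² = (1/(-800) - 1)² = (-1/800 - 1)² = (-801/800)² = 641601/640000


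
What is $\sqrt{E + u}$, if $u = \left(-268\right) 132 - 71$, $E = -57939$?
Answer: $i \sqrt{93386} \approx 305.59 i$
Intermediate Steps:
$u = -35447$ ($u = -35376 - 71 = -35447$)
$\sqrt{E + u} = \sqrt{-57939 - 35447} = \sqrt{-93386} = i \sqrt{93386}$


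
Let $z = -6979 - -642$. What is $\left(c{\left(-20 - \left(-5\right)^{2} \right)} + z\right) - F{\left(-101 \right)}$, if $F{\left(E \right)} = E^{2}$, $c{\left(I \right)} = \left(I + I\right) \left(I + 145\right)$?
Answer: $-25538$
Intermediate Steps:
$z = -6337$ ($z = -6979 + 642 = -6337$)
$c{\left(I \right)} = 2 I \left(145 + I\right)$
$\left(c{\left(-20 - \left(-5\right)^{2} \right)} + z\right) - F{\left(-101 \right)} = \left(2 \left(-20 - \left(-5\right)^{2}\right) \left(145 - 45\right) - 6337\right) - \left(-101\right)^{2} = \left(2 \left(-20 - 25\right) \left(145 - 45\right) - 6337\right) - 10201 = \left(2 \left(-45\right) \left(145 - 45\right) - 6337\right) - 10201 = \left(2 \left(-45\right) 100 - 6337\right) - 10201 = \left(-9000 - 6337\right) - 10201 = -15337 - 10201 = -25538$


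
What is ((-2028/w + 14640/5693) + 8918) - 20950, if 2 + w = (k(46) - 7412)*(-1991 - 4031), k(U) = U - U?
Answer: -509461147814106/42351234661 ≈ -12029.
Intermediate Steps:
k(U) = 0
w = 44635062 (w = -2 + (0 - 7412)*(-1991 - 4031) = -2 - 7412*(-6022) = -2 + 44635064 = 44635062)
((-2028/w + 14640/5693) + 8918) - 20950 = ((-2028/44635062 + 14640/5693) + 8918) - 20950 = ((-2028*1/44635062 + 14640*(1/5693)) + 8918) - 20950 = ((-338/7439177 + 14640/5693) + 8918) - 20950 = (108907627046/42351234661 + 8918) - 20950 = 377797218333844/42351234661 - 20950 = -509461147814106/42351234661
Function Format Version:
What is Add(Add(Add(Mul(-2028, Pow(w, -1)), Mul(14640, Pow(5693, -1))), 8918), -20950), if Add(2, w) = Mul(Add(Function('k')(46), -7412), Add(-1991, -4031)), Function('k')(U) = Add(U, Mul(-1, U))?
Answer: Rational(-509461147814106, 42351234661) ≈ -12029.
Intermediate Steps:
Function('k')(U) = 0
w = 44635062 (w = Add(-2, Mul(Add(0, -7412), Add(-1991, -4031))) = Add(-2, Mul(-7412, -6022)) = Add(-2, 44635064) = 44635062)
Add(Add(Add(Mul(-2028, Pow(w, -1)), Mul(14640, Pow(5693, -1))), 8918), -20950) = Add(Add(Add(Mul(-2028, Pow(44635062, -1)), Mul(14640, Pow(5693, -1))), 8918), -20950) = Add(Add(Add(Mul(-2028, Rational(1, 44635062)), Mul(14640, Rational(1, 5693))), 8918), -20950) = Add(Add(Add(Rational(-338, 7439177), Rational(14640, 5693)), 8918), -20950) = Add(Add(Rational(108907627046, 42351234661), 8918), -20950) = Add(Rational(377797218333844, 42351234661), -20950) = Rational(-509461147814106, 42351234661)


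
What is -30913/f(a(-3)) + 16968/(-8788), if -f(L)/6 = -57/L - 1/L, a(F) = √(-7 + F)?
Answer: -4242/2197 - 30913*I*√10/348 ≈ -1.9308 - 280.91*I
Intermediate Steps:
f(L) = 348/L (f(L) = -6*(-57/L - 1/L) = -(-348)/L = 348/L)
-30913/f(a(-3)) + 16968/(-8788) = -30913*√(-7 - 3)/348 + 16968/(-8788) = -30913*I*√10/348 + 16968*(-1/8788) = -30913*I*√10/348 - 4242/2197 = -4242/2197 - 30913*I*√10/348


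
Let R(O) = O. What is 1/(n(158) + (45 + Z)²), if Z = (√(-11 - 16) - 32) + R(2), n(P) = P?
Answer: -I/(-356*I + 90*√3) ≈ 0.0023571 - 0.0010321*I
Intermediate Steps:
Z = -30 + 3*I*√3 (Z = (√(-11 - 16) - 32) + 2 = (√(-27) - 32) + 2 = (3*I*√3 - 32) + 2 = (-32 + 3*I*√3) + 2 = -30 + 3*I*√3 ≈ -30.0 + 5.1962*I)
1/(n(158) + (45 + Z)²) = 1/(158 + (45 + (-30 + 3*I*√3))²) = 1/(158 + (15 + 3*I*√3)²)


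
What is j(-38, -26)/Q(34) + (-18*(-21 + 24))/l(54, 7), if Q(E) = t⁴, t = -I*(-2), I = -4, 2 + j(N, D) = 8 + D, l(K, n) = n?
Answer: -55331/7168 ≈ -7.7192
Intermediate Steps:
j(N, D) = 6 + D (j(N, D) = -2 + (8 + D) = 6 + D)
t = -8 (t = -1*(-4)*(-2) = 4*(-2) = -8)
Q(E) = 4096 (Q(E) = (-8)⁴ = 4096)
j(-38, -26)/Q(34) + (-18*(-21 + 24))/l(54, 7) = (6 - 26)/4096 - 18*(-21 + 24)/7 = -20*1/4096 - 18*3*(⅐) = -5/1024 - 54*⅐ = -5/1024 - 54/7 = -55331/7168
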